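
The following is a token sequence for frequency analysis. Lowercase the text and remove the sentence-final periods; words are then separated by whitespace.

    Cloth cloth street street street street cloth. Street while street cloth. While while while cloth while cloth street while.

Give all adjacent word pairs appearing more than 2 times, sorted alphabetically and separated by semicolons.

Bigram counts meeting the condition (more than 2 times):
  cloth street: 3
  street street: 3

cloth street; street street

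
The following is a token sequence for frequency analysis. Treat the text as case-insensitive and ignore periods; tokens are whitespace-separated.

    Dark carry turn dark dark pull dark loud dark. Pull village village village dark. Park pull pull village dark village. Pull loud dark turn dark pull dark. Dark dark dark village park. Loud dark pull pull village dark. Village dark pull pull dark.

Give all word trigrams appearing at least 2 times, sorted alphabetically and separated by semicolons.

dark dark dark; dark pull dark; dark pull pull; loud dark pull; pull pull village; pull village dark; village dark village

Trigram counts meeting the condition (at least 2 times):
  dark dark dark: 2
  dark pull dark: 2
  dark pull pull: 2
  loud dark pull: 2
  pull pull village: 2
  pull village dark: 2
  village dark village: 2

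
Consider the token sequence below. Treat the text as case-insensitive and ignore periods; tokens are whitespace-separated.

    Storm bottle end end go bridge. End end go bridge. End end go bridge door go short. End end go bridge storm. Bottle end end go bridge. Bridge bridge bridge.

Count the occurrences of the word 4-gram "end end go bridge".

5

Scanning the 27 overlapping 4-gram windows for "end end go bridge":
  position 3–6: end end go bridge
  position 7–10: end end go bridge
  position 11–14: end end go bridge
  position 18–21: end end go bridge
  position 24–27: end end go bridge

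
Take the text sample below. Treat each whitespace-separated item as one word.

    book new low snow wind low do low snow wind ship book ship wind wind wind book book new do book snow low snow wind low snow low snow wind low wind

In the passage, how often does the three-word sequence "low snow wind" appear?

4

Scanning the 30 overlapping trigram windows for "low snow wind":
  position 3–5: low snow wind
  position 8–10: low snow wind
  position 23–25: low snow wind
  position 28–30: low snow wind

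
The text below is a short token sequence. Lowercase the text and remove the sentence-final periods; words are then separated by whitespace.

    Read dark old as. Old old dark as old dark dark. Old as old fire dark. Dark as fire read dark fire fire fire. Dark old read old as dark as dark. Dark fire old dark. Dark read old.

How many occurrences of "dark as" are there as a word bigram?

3

Scanning the 38 overlapping bigram windows for "dark as":
  position 7–8: dark as
  position 17–18: dark as
  position 30–31: dark as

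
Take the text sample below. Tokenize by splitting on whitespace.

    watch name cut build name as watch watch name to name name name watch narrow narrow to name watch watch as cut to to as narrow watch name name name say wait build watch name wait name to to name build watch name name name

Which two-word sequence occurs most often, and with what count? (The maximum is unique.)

Bigram frequencies (highest first):
  name name: 6
  watch name: 5
  to name: 3
  watch watch: 2
  name to: 2
  name watch: 2
  … (22 more, each ≤ 2)

"name name", 6 times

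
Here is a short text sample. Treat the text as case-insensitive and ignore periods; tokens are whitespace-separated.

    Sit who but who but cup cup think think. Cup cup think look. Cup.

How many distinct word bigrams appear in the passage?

10

14 tokens → 13 bigram windows in total.
Repeated bigrams (each contributes count−1 duplicates):
  cup cup: 2
  cup think: 2
  who but: 2
3 duplicate windows → 13 − 3 = 10 distinct.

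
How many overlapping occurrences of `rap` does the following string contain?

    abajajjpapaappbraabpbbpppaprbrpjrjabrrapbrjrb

Sliding a length-3 window over the 45 characters (43 positions):
  position 38–40: rap

1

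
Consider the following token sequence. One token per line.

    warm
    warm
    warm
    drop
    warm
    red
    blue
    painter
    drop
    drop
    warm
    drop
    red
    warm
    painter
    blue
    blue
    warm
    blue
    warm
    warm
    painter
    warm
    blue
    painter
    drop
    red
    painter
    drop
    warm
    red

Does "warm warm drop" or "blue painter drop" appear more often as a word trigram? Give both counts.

"warm warm drop": 1 occurrence
"blue painter drop": 2 occurrences

"blue painter drop" (2 vs 1)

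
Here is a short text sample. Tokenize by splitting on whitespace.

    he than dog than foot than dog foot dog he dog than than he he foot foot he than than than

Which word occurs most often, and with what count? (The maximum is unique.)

"than", 8 times

Unigram frequencies (highest first):
  than: 8
  he: 5
  dog: 4
  foot: 4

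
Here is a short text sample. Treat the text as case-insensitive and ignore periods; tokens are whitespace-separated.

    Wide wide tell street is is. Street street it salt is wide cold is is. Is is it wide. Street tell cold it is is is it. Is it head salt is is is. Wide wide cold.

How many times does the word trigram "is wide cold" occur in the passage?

1

Scanning the 35 overlapping trigram windows for "is wide cold":
  position 11–13: is wide cold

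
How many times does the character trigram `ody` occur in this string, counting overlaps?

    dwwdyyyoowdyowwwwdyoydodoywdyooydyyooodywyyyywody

Sliding a length-3 window over the 49 characters (47 positions):
  position 38–40: ody
  position 47–49: ody

2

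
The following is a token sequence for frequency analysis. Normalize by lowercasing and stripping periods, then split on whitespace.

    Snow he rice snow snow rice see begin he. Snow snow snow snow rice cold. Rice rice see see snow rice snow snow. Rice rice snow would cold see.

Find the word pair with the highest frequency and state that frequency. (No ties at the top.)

Bigram frequencies (highest first):
  snow snow: 5
  snow rice: 4
  rice snow: 3
  rice see: 2
  rice rice: 2
  snow he: 1
  … (11 more, each ≤ 1)

"snow snow", 5 times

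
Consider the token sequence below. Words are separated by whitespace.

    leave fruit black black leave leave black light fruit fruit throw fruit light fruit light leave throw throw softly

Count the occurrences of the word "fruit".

Scanning the 19 tokens for "fruit":
  position 2: fruit
  position 9: fruit
  position 10: fruit
  position 12: fruit
  position 14: fruit

5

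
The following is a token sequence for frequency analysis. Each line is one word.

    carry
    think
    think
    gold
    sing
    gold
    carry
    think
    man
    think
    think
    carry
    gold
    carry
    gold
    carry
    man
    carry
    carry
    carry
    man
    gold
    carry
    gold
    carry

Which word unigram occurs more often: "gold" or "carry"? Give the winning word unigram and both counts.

"carry" (10 vs 6)

"gold": 6 occurrences
"carry": 10 occurrences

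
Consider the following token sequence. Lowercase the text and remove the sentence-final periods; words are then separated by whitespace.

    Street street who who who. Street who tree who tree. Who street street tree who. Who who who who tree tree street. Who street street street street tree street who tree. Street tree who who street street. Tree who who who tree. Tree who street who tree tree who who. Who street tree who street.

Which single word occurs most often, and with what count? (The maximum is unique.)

Unigram frequencies (highest first):
  who: 24
  street: 17
  tree: 14

"who", 24 times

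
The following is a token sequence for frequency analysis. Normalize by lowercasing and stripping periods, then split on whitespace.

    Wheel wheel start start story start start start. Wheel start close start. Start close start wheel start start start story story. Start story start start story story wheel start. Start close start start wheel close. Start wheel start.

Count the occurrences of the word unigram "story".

Scanning the 38 tokens for "story":
  position 5: story
  position 20: story
  position 21: story
  position 23: story
  position 26: story
  position 27: story

6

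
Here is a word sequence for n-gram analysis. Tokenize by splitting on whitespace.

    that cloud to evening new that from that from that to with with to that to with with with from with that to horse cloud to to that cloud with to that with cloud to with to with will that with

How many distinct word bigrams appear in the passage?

23

41 tokens → 40 bigram windows in total.
Repeated bigrams (each contributes count−1 duplicates):
  to with: 4
  cloud to: 3
  that to: 3
  to that: 3
  with to: 3
  with with: 3
  from that: 2
  that cloud: 2
  … (2 more repeated)
17 duplicate windows → 40 − 17 = 23 distinct.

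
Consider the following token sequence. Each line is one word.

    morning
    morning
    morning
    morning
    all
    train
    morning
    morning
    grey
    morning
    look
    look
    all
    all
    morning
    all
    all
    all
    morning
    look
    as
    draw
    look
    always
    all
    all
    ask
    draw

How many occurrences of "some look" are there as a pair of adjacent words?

Scanning the 27 overlapping bigram windows for "some look":
  (none found)

0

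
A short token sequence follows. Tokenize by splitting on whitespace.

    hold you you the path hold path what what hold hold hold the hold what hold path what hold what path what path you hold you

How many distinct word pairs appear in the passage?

16

26 tokens → 25 bigram windows in total.
Repeated bigrams (each contributes count−1 duplicates):
  path what: 3
  what hold: 3
  hold hold: 2
  hold path: 2
  hold what: 2
  hold you: 2
  what path: 2
9 duplicate windows → 25 − 9 = 16 distinct.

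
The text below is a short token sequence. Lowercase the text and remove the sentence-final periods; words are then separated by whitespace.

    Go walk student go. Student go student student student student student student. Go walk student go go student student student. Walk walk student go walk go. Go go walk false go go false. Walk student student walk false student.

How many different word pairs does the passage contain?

14

39 tokens → 38 bigram windows in total.
Repeated bigrams (each contributes count−1 duplicates):
  student student: 8
  student go: 5
  go go: 4
  go walk: 4
  walk student: 4
  go student: 3
  student walk: 2
  walk false: 2
24 duplicate windows → 38 − 24 = 14 distinct.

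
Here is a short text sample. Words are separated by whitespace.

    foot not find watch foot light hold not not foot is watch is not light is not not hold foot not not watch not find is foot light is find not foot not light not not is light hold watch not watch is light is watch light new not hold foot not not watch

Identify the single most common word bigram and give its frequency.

Bigram frequencies (highest first):
  not not: 5
  foot not: 4
  light is: 3
  not watch: 3
  not find: 2
  foot light: 2
  … (24 more, each ≤ 2)

"not not", 5 times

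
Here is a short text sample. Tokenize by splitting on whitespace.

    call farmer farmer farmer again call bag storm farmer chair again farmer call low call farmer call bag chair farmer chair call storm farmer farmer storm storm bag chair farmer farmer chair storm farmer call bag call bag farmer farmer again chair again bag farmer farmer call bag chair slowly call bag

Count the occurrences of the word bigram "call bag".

Scanning the 51 overlapping bigram windows for "call bag":
  position 6–7: call bag
  position 17–18: call bag
  position 35–36: call bag
  position 37–38: call bag
  position 47–48: call bag
  position 51–52: call bag

6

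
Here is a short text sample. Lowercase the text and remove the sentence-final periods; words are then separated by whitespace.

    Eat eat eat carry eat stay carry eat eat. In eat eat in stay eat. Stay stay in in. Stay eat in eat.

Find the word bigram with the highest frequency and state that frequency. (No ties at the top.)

Bigram frequencies (highest first):
  eat eat: 4
  eat in: 3
  carry eat: 2
  eat stay: 2
  in eat: 2
  in stay: 2
  … (6 more, each ≤ 2)

"eat eat", 4 times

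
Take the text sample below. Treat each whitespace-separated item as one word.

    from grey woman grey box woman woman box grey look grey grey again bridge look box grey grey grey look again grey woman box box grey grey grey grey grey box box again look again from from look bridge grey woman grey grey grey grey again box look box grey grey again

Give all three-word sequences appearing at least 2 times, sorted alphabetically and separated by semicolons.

Trigram counts meeting the condition (at least 2 times):
  box grey grey: 3
  grey grey again: 3
  grey grey grey: 6
  grey woman grey: 2
  look box grey: 2

box grey grey; grey grey again; grey grey grey; grey woman grey; look box grey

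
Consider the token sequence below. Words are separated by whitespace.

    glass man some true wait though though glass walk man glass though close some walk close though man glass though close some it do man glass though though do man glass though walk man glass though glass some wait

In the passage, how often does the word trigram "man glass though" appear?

Scanning the 37 overlapping trigram windows for "man glass though":
  position 10–12: man glass though
  position 18–20: man glass though
  position 25–27: man glass though
  position 30–32: man glass though
  position 34–36: man glass though

5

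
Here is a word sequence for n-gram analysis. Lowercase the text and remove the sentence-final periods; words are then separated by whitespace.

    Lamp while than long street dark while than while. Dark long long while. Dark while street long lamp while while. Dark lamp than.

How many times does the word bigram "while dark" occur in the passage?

Scanning the 22 overlapping bigram windows for "while dark":
  position 9–10: while dark
  position 13–14: while dark
  position 20–21: while dark

3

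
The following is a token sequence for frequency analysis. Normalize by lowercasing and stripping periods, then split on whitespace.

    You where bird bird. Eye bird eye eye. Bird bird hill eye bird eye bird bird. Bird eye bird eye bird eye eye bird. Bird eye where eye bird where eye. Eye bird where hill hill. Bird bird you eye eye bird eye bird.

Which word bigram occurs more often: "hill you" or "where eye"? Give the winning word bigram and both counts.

"hill you": 0 occurrences
"where eye": 2 occurrences

"where eye" (2 vs 0)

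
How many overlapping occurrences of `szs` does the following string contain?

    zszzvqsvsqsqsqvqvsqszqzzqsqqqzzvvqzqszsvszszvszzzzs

2

Sliding a length-3 window over the 51 characters (49 positions):
  position 37–39: szs
  position 41–43: szs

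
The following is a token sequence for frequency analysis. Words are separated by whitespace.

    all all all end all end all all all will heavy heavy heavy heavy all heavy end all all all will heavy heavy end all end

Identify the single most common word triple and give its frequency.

Trigram frequencies (highest first):
  all all all: 3
  all end all: 2
  end all end: 2
  end all all: 2
  all all will: 2
  all will heavy: 2
  … (8 more, each ≤ 2)

"all all all", 3 times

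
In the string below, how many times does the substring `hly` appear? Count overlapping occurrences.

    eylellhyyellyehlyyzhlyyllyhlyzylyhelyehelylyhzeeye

3

Sliding a length-3 window over the 50 characters (48 positions):
  position 15–17: hly
  position 20–22: hly
  position 27–29: hly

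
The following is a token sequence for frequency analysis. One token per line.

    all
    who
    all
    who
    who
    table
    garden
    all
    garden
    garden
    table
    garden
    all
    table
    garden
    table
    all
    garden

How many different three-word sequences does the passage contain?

15

18 tokens → 16 trigram windows in total.
Repeated trigrams (each contributes count−1 duplicates):
  table garden all: 2
1 duplicate windows → 16 − 1 = 15 distinct.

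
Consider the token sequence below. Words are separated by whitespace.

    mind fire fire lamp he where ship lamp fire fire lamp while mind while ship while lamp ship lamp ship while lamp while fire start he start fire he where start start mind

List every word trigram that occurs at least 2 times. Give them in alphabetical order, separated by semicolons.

Trigram counts meeting the condition (at least 2 times):
  fire fire lamp: 2
  ship while lamp: 2

fire fire lamp; ship while lamp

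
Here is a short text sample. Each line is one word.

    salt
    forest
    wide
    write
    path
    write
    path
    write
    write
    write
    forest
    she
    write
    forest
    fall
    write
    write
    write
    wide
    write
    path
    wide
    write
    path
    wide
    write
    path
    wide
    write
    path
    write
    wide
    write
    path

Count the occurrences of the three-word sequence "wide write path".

Scanning the 32 overlapping trigram windows for "wide write path":
  position 3–5: wide write path
  position 19–21: wide write path
  position 22–24: wide write path
  position 25–27: wide write path
  position 28–30: wide write path
  position 32–34: wide write path

6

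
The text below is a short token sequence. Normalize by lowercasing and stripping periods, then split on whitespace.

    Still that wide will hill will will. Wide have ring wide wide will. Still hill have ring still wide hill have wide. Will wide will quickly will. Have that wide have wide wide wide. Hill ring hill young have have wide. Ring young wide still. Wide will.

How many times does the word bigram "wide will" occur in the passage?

5

Scanning the 46 overlapping bigram windows for "wide will":
  position 3–4: wide will
  position 12–13: wide will
  position 22–23: wide will
  position 24–25: wide will
  position 46–47: wide will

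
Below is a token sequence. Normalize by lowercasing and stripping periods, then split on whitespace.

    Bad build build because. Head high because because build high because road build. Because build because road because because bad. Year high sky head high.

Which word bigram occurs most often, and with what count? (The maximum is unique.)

"build because", 3 times

Bigram frequencies (highest first):
  build because: 3
  head high: 2
  high because: 2
  because because: 2
  because build: 2
  because road: 2
  … (11 more, each ≤ 1)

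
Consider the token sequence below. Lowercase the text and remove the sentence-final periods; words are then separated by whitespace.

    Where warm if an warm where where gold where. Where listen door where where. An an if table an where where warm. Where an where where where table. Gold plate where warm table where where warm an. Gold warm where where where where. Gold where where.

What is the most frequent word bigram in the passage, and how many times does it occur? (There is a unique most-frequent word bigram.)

Bigram frequencies (highest first):
  where where: 11
  where warm: 4
  warm where: 3
  where gold: 2
  gold where: 2
  where an: 2
  … (20 more, each ≤ 2)

"where where", 11 times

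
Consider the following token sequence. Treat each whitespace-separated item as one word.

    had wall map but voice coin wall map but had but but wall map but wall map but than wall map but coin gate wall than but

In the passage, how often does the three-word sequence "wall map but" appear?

Scanning the 25 overlapping trigram windows for "wall map but":
  position 2–4: wall map but
  position 7–9: wall map but
  position 13–15: wall map but
  position 16–18: wall map but
  position 20–22: wall map but

5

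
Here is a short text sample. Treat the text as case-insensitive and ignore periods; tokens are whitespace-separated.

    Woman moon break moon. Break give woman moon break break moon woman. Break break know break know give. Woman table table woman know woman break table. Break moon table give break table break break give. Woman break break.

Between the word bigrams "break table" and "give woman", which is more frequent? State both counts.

"break table": 2 occurrences
"give woman": 3 occurrences

"give woman" (3 vs 2)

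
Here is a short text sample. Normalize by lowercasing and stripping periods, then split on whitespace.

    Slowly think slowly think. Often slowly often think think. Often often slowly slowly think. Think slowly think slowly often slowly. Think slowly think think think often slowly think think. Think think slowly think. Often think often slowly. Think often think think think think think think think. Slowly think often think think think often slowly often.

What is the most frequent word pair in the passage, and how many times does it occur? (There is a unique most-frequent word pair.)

"think think", 15 times

Bigram frequencies (highest first):
  think think: 15
  slowly think: 10
  think often: 8
  think slowly: 6
  often slowly: 6
  often think: 4
  … (3 more, each ≤ 3)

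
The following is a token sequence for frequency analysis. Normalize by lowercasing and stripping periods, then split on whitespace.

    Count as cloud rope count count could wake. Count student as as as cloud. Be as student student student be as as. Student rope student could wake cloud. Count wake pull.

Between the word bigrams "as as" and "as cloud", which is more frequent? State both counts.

"as as": 3 occurrences
"as cloud": 2 occurrences

"as as" (3 vs 2)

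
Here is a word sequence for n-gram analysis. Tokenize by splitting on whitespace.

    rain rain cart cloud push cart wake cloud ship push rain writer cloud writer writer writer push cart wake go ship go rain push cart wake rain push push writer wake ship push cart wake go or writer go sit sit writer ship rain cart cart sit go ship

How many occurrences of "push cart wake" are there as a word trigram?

4

Scanning the 47 overlapping trigram windows for "push cart wake":
  position 5–7: push cart wake
  position 17–19: push cart wake
  position 24–26: push cart wake
  position 33–35: push cart wake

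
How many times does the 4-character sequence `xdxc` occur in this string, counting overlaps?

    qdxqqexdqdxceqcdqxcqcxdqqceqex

Sliding a length-4 window over the 30 characters (27 positions):
  (no match at any position)

0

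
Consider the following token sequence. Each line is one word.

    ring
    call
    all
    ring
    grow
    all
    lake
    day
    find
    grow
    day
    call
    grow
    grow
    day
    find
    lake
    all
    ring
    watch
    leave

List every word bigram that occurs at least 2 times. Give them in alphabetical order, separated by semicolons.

Bigram counts meeting the condition (at least 2 times):
  all ring: 2
  day find: 2
  grow day: 2

all ring; day find; grow day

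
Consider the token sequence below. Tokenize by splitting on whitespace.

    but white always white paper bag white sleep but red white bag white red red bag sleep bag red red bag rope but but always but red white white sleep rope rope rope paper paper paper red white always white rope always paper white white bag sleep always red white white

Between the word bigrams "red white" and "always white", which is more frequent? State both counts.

"red white": 4 occurrences
"always white": 2 occurrences

"red white" (4 vs 2)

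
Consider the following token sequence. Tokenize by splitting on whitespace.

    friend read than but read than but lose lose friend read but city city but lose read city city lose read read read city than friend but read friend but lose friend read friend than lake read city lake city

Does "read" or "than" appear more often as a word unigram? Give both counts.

"read" (10 vs 4)

"read": 10 occurrences
"than": 4 occurrences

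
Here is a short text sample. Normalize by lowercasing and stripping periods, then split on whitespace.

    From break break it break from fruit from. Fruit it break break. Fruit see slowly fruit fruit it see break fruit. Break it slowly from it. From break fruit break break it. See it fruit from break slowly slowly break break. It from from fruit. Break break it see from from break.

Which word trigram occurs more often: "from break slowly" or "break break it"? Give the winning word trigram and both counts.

"break break it" (4 vs 1)

"from break slowly": 1 occurrence
"break break it": 4 occurrences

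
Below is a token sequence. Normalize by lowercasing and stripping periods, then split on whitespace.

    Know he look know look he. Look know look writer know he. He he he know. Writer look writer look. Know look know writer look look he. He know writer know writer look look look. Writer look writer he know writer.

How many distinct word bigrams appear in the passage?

41 tokens → 40 bigram windows in total.
Repeated bigrams (each contributes count−1 duplicates):
  know writer: 5
  writer look: 5
  he he: 4
  look know: 4
  look writer: 4
  he know: 3
  know look: 3
  look look: 3
  … (4 more repeated)
27 duplicate windows → 40 − 27 = 13 distinct.

13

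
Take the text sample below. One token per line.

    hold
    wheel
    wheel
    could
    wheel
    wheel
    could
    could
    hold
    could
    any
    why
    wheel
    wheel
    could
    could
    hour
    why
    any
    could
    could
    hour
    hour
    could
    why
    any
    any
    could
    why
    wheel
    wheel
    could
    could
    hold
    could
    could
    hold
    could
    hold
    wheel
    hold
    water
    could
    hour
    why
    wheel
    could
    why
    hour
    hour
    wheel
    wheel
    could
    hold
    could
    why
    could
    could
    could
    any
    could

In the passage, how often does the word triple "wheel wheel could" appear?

Scanning the 59 overlapping trigram windows for "wheel wheel could":
  position 2–4: wheel wheel could
  position 5–7: wheel wheel could
  position 13–15: wheel wheel could
  position 30–32: wheel wheel could
  position 51–53: wheel wheel could

5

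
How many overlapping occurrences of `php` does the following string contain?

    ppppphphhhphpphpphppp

Sliding a length-3 window over the 21 characters (19 positions):
  position 5–7: php
  position 11–13: php
  position 14–16: php
  position 17–19: php

4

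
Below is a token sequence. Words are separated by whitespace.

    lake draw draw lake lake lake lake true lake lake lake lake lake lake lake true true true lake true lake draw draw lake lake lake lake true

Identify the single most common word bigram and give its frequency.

Bigram frequencies (highest first):
  lake lake: 12
  lake true: 4
  true lake: 3
  lake draw: 2
  draw draw: 2
  draw lake: 2
  … (1 more, each ≤ 2)

"lake lake", 12 times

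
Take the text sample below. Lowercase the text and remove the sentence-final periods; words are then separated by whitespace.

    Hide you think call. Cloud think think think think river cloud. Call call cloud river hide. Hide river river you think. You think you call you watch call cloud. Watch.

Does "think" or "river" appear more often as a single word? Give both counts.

"think" (7 vs 4)

"think": 7 occurrences
"river": 4 occurrences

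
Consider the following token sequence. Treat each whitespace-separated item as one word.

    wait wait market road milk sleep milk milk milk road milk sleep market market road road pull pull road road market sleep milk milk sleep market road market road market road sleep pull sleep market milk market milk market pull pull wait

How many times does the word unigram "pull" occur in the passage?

Scanning the 42 tokens for "pull":
  position 17: pull
  position 18: pull
  position 33: pull
  position 40: pull
  position 41: pull

5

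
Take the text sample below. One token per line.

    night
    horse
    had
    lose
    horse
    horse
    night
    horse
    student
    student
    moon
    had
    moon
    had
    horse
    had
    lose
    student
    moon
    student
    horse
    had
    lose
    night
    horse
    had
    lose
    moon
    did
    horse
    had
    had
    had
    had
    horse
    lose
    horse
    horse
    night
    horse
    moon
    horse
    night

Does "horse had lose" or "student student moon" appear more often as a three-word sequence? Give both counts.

"horse had lose" (4 vs 1)

"horse had lose": 4 occurrences
"student student moon": 1 occurrence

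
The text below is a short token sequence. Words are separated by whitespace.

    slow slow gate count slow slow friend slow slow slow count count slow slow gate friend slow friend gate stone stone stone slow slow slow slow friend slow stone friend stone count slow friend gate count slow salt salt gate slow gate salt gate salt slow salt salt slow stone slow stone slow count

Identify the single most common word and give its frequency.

"slow", 22 times

Unigram frequencies (highest first):
  slow: 22
  gate: 7
  stone: 7
  count: 6
  friend: 6
  salt: 6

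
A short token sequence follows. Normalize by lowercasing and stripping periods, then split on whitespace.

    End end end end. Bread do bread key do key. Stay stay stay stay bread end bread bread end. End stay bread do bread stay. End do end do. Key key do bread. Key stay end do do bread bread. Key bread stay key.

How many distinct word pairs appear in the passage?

44 tokens → 43 bigram windows in total.
Repeated bigrams (each contributes count−1 duplicates):
  do bread: 4
  end end: 4
  bread key: 3
  end do: 3
  stay stay: 3
  bread bread: 2
  bread do: 2
  bread end: 2
  … (7 more repeated)
22 duplicate windows → 43 − 22 = 21 distinct.

21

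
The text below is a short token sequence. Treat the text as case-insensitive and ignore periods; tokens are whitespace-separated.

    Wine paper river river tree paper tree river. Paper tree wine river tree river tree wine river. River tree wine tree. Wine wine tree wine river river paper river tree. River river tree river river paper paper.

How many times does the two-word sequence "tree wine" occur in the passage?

Scanning the 36 overlapping bigram windows for "tree wine":
  position 10–11: tree wine
  position 15–16: tree wine
  position 19–20: tree wine
  position 21–22: tree wine
  position 24–25: tree wine

5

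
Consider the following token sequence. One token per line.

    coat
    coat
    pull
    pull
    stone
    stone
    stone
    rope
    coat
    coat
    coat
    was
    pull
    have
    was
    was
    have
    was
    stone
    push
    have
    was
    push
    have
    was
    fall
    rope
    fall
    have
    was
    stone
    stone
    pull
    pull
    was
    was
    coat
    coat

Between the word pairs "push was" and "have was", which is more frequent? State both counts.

"push was": 0 occurrences
"have was": 5 occurrences

"have was" (5 vs 0)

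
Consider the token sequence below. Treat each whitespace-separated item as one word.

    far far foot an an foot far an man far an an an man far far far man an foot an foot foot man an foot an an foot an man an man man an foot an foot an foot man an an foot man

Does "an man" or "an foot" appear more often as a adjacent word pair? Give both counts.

"an man": 4 occurrences
"an foot": 9 occurrences

"an foot" (9 vs 4)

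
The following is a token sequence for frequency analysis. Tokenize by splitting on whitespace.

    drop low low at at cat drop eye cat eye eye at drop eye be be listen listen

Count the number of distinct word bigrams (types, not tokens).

16

18 tokens → 17 bigram windows in total.
Repeated bigrams (each contributes count−1 duplicates):
  drop eye: 2
1 duplicate windows → 17 − 1 = 16 distinct.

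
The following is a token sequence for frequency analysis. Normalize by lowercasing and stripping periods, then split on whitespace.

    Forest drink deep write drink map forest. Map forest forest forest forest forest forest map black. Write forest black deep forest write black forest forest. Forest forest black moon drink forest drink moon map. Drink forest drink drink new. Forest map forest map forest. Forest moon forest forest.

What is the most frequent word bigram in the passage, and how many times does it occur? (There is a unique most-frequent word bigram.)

Bigram frequencies (highest first):
  forest forest: 10
  map forest: 4
  forest map: 4
  forest drink: 3
  forest black: 2
  drink forest: 2
  … (22 more, each ≤ 1)

"forest forest", 10 times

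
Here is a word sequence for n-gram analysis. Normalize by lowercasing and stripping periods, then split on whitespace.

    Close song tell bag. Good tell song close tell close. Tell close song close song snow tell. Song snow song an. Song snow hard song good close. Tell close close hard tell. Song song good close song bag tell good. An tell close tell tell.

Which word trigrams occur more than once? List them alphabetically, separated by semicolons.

Trigram counts meeting the condition (more than once):
  close tell close: 3
  song good close: 2
  tell close tell: 2

close tell close; song good close; tell close tell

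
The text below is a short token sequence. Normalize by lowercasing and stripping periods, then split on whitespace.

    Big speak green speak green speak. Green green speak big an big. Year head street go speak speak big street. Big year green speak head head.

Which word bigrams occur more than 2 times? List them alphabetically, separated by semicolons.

green speak; speak green

Bigram counts meeting the condition (more than 2 times):
  green speak: 4
  speak green: 3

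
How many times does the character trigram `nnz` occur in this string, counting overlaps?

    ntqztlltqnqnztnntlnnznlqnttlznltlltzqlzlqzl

1

Sliding a length-3 window over the 43 characters (41 positions):
  position 19–21: nnz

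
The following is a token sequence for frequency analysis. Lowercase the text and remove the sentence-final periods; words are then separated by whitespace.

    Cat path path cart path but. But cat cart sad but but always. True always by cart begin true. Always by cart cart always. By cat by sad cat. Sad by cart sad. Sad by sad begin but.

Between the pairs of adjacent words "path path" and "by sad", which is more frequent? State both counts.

"by sad" (2 vs 1)

"path path": 1 occurrence
"by sad": 2 occurrences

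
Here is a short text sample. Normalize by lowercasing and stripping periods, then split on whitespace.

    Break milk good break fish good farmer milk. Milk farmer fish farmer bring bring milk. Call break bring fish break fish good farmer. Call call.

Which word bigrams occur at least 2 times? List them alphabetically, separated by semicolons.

break fish; fish good; good farmer

Bigram counts meeting the condition (at least 2 times):
  break fish: 2
  fish good: 2
  good farmer: 2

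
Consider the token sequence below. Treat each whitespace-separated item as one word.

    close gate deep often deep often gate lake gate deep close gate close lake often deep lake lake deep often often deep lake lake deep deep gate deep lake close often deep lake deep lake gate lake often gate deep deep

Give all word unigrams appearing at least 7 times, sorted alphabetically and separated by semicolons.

deep; gate; lake; often

Unigram counts meeting the condition (at least 7 times):
  deep: 13
  gate: 7
  lake: 10
  often: 7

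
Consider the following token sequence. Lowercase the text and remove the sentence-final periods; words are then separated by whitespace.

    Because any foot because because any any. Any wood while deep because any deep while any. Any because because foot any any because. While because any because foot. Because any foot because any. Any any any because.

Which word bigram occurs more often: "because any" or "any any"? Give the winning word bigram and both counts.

"because any": 6 occurrences
"any any": 7 occurrences

"any any" (7 vs 6)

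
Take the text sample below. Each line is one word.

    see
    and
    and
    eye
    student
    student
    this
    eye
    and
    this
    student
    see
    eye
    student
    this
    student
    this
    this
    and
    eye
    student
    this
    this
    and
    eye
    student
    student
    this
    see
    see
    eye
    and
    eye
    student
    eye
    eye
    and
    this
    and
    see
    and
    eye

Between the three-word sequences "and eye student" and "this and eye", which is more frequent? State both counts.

"and eye student" (4 vs 2)

"and eye student": 4 occurrences
"this and eye": 2 occurrences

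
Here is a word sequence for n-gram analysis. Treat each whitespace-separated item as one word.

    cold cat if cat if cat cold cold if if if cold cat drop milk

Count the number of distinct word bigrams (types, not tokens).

15 tokens → 14 bigram windows in total.
Repeated bigrams (each contributes count−1 duplicates):
  cat if: 2
  cold cat: 2
  if cat: 2
  if if: 2
4 duplicate windows → 14 − 4 = 10 distinct.

10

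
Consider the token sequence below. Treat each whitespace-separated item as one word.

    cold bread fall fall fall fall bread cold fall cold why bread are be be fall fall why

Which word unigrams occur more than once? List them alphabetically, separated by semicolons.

Unigram counts meeting the condition (more than once):
  be: 2
  bread: 3
  cold: 3
  fall: 7
  why: 2

be; bread; cold; fall; why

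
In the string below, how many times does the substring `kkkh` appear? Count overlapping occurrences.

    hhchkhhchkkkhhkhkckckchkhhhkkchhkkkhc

2

Sliding a length-4 window over the 37 characters (34 positions):
  position 10–13: kkkh
  position 33–36: kkkh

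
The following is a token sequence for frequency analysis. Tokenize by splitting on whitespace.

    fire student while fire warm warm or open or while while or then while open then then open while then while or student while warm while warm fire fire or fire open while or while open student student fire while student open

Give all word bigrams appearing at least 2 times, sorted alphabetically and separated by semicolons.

Bigram counts meeting the condition (at least 2 times):
  open while: 2
  or while: 2
  student while: 2
  then while: 2
  while open: 2
  while or: 3
  while warm: 2

open while; or while; student while; then while; while open; while or; while warm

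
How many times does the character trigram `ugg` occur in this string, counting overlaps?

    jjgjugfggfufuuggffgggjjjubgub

Sliding a length-3 window over the 29 characters (27 positions):
  position 14–16: ugg

1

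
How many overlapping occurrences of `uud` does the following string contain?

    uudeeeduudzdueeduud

3

Sliding a length-3 window over the 19 characters (17 positions):
  position 1–3: uud
  position 8–10: uud
  position 17–19: uud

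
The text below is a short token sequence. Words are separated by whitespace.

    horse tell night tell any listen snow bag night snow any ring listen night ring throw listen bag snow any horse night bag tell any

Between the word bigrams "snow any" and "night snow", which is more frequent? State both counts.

"snow any": 2 occurrences
"night snow": 1 occurrence

"snow any" (2 vs 1)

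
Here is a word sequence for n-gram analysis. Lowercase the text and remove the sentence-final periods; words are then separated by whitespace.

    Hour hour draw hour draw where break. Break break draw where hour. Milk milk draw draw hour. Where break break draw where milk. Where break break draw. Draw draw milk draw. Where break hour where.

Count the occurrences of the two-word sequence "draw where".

Scanning the 34 overlapping bigram windows for "draw where":
  position 5–6: draw where
  position 10–11: draw where
  position 21–22: draw where
  position 31–32: draw where

4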